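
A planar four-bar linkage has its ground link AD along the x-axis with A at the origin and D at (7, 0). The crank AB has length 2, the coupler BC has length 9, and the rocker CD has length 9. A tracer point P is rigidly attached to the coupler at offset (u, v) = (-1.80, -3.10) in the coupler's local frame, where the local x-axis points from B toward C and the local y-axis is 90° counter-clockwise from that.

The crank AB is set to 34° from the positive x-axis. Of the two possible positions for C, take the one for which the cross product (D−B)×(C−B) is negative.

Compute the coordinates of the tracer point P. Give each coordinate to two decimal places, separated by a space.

A=(0,0), D=(7.00,0)
B = A + 2.00·(cos34°, sin34°) = (1.6581, 1.1184)
|BD| = 5.4577
circle(B,9.00) ∩ circle(D,9.00): a=2.7289, h=8.5763
  candidates: C₊=(6.0865,8.9535) cross=46.807; C₋=(2.5716,-7.8351) cross=-46.807
  mode - wants cross < 0 → take C=(2.5716,-7.8351) (cross=-46.807)
ex = (C−B)/|BC| = (0.1015,-0.9948); ey = (0.9948,0.1015)
P = B + -1.80·ex + -3.10·ey = (-1.6086,2.5944)

-1.61 2.59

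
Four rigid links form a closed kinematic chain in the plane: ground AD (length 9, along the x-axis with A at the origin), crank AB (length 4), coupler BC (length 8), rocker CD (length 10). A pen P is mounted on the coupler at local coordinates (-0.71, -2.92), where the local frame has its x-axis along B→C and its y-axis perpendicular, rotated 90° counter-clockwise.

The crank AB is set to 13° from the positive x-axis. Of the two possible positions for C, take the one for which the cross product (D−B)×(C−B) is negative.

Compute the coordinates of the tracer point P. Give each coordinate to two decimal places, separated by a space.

A=(0,0), D=(9.00,0)
B = A + 4.00·(cos13°, sin13°) = (3.8975, 0.8998)
|BD| = 5.1813
circle(B,8.00) ∩ circle(D,10.00): a=-0.8834, h=7.9511
  candidates: C₊=(4.4083,8.8835) cross=41.196; C₋=(1.6466,-6.7770) cross=-41.196
  mode - wants cross < 0 → take C=(1.6466,-6.7770) (cross=-41.196)
ex = (C−B)/|BC| = (-0.2814,-0.9596); ey = (0.9596,-0.2814)
P = B + -0.71·ex + -2.92·ey = (1.2952,2.4027)

1.30 2.40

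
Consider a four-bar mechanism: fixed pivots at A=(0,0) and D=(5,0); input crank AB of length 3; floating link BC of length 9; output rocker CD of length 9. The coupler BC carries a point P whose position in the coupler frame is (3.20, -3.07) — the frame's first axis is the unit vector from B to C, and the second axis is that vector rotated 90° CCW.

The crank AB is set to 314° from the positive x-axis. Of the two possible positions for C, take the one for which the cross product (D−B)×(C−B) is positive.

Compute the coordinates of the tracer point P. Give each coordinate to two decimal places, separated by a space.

3.52 2.04

A=(0,0), D=(5.00,0)
B = A + 3.00·(cos314°, sin314°) = (2.0840, -2.1580)
|BD| = 3.6277
circle(B,9.00) ∩ circle(D,9.00): a=1.8139, h=8.8153
  candidates: C₊=(-1.7020,6.0069) cross=31.979; C₋=(8.7860,-8.1649) cross=-31.979
  mode + wants cross > 0 → take C=(-1.7020,6.0069) (cross=31.979)
ex = (C−B)/|BC| = (-0.4207,0.9072); ey = (-0.9072,-0.4207)
P = B + 3.20·ex + -3.07·ey = (3.5230,2.0365)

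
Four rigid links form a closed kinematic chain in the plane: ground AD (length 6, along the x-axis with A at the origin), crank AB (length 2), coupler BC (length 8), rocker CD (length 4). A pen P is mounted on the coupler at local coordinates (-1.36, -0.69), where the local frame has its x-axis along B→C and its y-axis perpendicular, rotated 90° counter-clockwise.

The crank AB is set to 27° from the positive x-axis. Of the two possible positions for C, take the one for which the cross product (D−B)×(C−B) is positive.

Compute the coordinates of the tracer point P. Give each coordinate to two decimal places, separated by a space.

0.46 0.15

A=(0,0), D=(6.00,0)
B = A + 2.00·(cos27°, sin27°) = (1.7820, 0.9080)
|BD| = 4.3146
circle(B,8.00) ∩ circle(D,4.00): a=7.7198, h=2.0987
  candidates: C₊=(9.7706,1.3351) cross=9.055; C₋=(8.8873,-2.7683) cross=-9.055
  mode + wants cross > 0 → take C=(9.7706,1.3351) (cross=9.055)
ex = (C−B)/|BC| = (0.9986,0.0534); ey = (-0.0534,0.9986)
P = B + -1.36·ex + -0.69·ey = (0.4608,0.1464)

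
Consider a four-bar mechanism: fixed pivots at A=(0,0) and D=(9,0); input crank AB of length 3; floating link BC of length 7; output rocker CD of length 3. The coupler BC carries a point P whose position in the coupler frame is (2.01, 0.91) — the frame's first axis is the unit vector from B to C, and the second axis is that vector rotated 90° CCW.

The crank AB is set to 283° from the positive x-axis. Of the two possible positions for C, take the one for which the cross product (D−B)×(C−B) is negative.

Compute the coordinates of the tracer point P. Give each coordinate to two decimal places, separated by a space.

2.65 -1.95

A=(0,0), D=(9.00,0)
B = A + 3.00·(cos283°, sin283°) = (0.6749, -2.9231)
|BD| = 8.8234
circle(B,7.00) ∩ circle(D,3.00): a=6.6784, h=2.0974
  candidates: C₊=(6.2813,1.2683) cross=18.506; C₋=(7.6710,-2.6895) cross=-18.506
  mode - wants cross < 0 → take C=(7.6710,-2.6895) (cross=-18.506)
ex = (C−B)/|BC| = (0.9994,0.0334); ey = (-0.0334,0.9994)
P = B + 2.01·ex + 0.91·ey = (2.6534,-1.9465)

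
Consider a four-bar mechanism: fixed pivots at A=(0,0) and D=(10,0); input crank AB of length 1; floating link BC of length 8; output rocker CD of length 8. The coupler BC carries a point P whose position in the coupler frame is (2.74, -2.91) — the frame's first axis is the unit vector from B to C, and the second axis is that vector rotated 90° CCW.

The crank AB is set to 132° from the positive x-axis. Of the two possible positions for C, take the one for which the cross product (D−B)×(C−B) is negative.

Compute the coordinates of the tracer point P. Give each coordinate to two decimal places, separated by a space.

A=(0,0), D=(10.00,0)
B = A + 1.00·(cos132°, sin132°) = (-0.6691, 0.7431)
|BD| = 10.6950
circle(B,8.00) ∩ circle(D,8.00): a=5.3475, h=5.9502
  candidates: C₊=(5.0789,6.3073) cross=63.637; C₋=(4.2520,-5.5642) cross=-63.637
  mode - wants cross < 0 → take C=(4.2520,-5.5642) (cross=-63.637)
ex = (C−B)/|BC| = (0.6151,-0.7884); ey = (0.7884,0.6151)
P = B + 2.74·ex + -2.91·ey = (-1.2779,-3.2072)

-1.28 -3.21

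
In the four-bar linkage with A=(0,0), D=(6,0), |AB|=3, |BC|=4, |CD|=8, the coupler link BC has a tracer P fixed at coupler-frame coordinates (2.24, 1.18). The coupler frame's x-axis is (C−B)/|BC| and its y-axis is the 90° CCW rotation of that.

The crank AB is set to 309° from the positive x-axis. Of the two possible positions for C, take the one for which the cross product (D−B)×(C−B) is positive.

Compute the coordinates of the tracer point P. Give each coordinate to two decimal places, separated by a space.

-0.60 -2.77

A=(0,0), D=(6.00,0)
B = A + 3.00·(cos309°, sin309°) = (1.8880, -2.3314)
|BD| = 4.7270
circle(B,4.00) ∩ circle(D,8.00): a=-2.7137, h=2.9387
  candidates: C₊=(-1.9221,-1.1135) cross=13.891; C₋=(0.9767,-6.2262) cross=-13.891
  mode + wants cross > 0 → take C=(-1.9221,-1.1135) (cross=13.891)
ex = (C−B)/|BC| = (-0.9525,0.3045); ey = (-0.3045,-0.9525)
P = B + 2.24·ex + 1.18·ey = (-0.6050,-2.7734)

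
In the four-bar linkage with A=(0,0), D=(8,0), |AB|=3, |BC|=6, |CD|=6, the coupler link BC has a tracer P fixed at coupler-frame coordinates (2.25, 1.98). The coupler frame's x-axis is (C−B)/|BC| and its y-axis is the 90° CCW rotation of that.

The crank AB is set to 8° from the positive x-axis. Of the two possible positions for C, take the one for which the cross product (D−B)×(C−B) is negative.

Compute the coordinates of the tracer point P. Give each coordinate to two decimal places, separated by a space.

A=(0,0), D=(8.00,0)
B = A + 3.00·(cos8°, sin8°) = (2.9708, 0.4175)
|BD| = 5.0465
circle(B,6.00) ∩ circle(D,6.00): a=2.5232, h=5.4436
  candidates: C₊=(5.9358,5.6337) cross=27.471; C₋=(5.0350,-5.2162) cross=-27.471
  mode - wants cross < 0 → take C=(5.0350,-5.2162) (cross=-27.471)
ex = (C−B)/|BC| = (0.3440,-0.9390); ey = (0.9390,0.3440)
P = B + 2.25·ex + 1.98·ey = (5.6040,-1.0139)

5.60 -1.01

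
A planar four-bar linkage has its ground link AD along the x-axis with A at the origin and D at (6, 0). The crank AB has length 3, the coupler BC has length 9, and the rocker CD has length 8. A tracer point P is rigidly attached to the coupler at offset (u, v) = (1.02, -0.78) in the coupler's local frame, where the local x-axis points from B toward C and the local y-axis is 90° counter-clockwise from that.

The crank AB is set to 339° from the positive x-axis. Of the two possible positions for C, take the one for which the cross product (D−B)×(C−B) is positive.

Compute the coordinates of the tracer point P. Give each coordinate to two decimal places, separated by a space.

3.74 -0.19

A=(0,0), D=(6.00,0)
B = A + 3.00·(cos339°, sin339°) = (2.8007, -1.0751)
|BD| = 3.3751
circle(B,9.00) ∩ circle(D,8.00): a=4.2060, h=7.9567
  candidates: C₊=(4.2531,7.8069) cross=26.855; C₋=(9.3222,-7.2776) cross=-26.855
  mode + wants cross > 0 → take C=(4.2531,7.8069) (cross=26.855)
ex = (C−B)/|BC| = (0.1614,0.9869); ey = (-0.9869,0.1614)
P = B + 1.02·ex + -0.78·ey = (3.7351,-0.1943)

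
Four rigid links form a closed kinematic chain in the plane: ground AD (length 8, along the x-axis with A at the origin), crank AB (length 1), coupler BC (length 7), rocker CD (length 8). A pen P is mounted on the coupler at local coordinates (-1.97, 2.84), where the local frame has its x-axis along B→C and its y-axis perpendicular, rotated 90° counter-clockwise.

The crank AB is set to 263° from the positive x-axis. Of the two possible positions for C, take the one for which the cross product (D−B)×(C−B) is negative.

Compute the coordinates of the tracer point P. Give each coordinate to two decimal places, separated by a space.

1.13 2.23

A=(0,0), D=(8.00,0)
B = A + 1.00·(cos263°, sin263°) = (-0.1219, -0.9925)
|BD| = 8.1823
circle(B,7.00) ∩ circle(D,8.00): a=3.1745, h=6.2388
  candidates: C₊=(2.2724,5.5852) cross=51.048; C₋=(3.7860,-6.8002) cross=-51.048
  mode - wants cross < 0 → take C=(3.7860,-6.8002) (cross=-51.048)
ex = (C−B)/|BC| = (0.5583,-0.8297); ey = (0.8297,0.5583)
P = B + -1.97·ex + 2.84·ey = (1.1346,2.2274)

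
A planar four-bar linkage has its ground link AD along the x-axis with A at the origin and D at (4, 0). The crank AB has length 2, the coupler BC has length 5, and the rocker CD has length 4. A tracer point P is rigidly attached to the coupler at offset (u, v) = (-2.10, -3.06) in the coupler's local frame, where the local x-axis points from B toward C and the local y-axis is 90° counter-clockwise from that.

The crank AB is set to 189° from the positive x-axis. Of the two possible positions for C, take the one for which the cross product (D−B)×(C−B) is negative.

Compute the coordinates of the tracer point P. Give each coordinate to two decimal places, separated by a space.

-5.52 -1.40

A=(0,0), D=(4.00,0)
B = A + 2.00·(cos189°, sin189°) = (-1.9754, -0.3129)
|BD| = 5.9836
circle(B,5.00) ∩ circle(D,4.00): a=3.7438, h=3.3142
  candidates: C₊=(1.5901,3.1925) cross=19.830; C₋=(1.9366,-3.4267) cross=-19.830
  mode - wants cross < 0 → take C=(1.9366,-3.4267) (cross=-19.830)
ex = (C−B)/|BC| = (0.7824,-0.6228); ey = (0.6228,0.7824)
P = B + -2.10·ex + -3.06·ey = (-5.5241,-1.3992)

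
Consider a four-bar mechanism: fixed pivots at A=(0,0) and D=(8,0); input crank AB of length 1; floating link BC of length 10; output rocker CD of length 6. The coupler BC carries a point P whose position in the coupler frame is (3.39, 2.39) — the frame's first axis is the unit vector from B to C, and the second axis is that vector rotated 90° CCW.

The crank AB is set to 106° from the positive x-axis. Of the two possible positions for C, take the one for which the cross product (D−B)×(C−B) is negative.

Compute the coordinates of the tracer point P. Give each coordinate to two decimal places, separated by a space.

3.83 0.37

A=(0,0), D=(8.00,0)
B = A + 1.00·(cos106°, sin106°) = (-0.2756, 0.9613)
|BD| = 8.3313
circle(B,10.00) ∩ circle(D,6.00): a=8.0066, h=5.9912
  candidates: C₊=(8.3687,5.9887) cross=49.914; C₋=(6.9862,-5.9137) cross=-49.914
  mode - wants cross < 0 → take C=(6.9862,-5.9137) (cross=-49.914)
ex = (C−B)/|BC| = (0.7262,-0.6875); ey = (0.6875,0.7262)
P = B + 3.39·ex + 2.39·ey = (3.8293,0.3662)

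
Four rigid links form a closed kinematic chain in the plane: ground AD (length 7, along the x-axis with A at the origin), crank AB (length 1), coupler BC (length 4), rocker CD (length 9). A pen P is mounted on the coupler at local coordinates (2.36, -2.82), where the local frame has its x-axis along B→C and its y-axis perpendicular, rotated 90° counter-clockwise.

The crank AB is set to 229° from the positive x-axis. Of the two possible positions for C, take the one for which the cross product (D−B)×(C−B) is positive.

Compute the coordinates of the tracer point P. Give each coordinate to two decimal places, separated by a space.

1.66 2.10

A=(0,0), D=(7.00,0)
B = A + 1.00·(cos229°, sin229°) = (-0.6561, -0.7547)
|BD| = 7.6932
circle(B,4.00) ∩ circle(D,9.00): a=-0.3779, h=3.9821
  candidates: C₊=(-1.4228,3.1711) cross=30.635; C₋=(-0.6415,-4.7547) cross=-30.635
  mode + wants cross > 0 → take C=(-1.4228,3.1711) (cross=30.635)
ex = (C−B)/|BC| = (-0.1917,0.9815); ey = (-0.9815,-0.1917)
P = B + 2.36·ex + -2.82·ey = (1.6592,2.1021)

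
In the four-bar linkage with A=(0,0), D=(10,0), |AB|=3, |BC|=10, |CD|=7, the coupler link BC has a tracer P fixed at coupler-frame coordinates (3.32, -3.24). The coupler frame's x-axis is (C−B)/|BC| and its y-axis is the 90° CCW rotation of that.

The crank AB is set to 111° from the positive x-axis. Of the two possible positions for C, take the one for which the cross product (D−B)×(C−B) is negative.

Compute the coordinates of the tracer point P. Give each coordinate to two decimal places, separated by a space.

A=(0,0), D=(10.00,0)
B = A + 3.00·(cos111°, sin111°) = (-1.0751, 2.8007)
|BD| = 11.4238
circle(B,10.00) ∩ circle(D,7.00): a=7.9441, h=6.0739
  candidates: C₊=(8.1156,6.7416) cross=69.386; C₋=(5.1374,-5.0354) cross=-69.386
  mode - wants cross < 0 → take C=(5.1374,-5.0354) (cross=-69.386)
ex = (C−B)/|BC| = (0.6212,-0.7836); ey = (0.7836,0.6212)
P = B + 3.32·ex + -3.24·ey = (-1.5515,-1.8137)

-1.55 -1.81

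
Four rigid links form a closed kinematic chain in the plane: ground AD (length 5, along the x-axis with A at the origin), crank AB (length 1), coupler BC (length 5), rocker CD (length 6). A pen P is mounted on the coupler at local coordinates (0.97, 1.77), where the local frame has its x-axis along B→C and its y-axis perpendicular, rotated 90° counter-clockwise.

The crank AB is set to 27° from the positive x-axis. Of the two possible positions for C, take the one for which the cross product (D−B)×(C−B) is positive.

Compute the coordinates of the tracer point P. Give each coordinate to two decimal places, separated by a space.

A=(0,0), D=(5.00,0)
B = A + 1.00·(cos27°, sin27°) = (0.8910, 0.4540)
|BD| = 4.1340
circle(B,5.00) ∩ circle(D,6.00): a=0.7366, h=4.9454
  candidates: C₊=(2.1662,5.2886) cross=20.444; C₋=(1.0800,-4.5424) cross=-20.444
  mode + wants cross > 0 → take C=(2.1662,5.2886) (cross=20.444)
ex = (C−B)/|BC| = (0.2550,0.9669); ey = (-0.9669,0.2550)
P = B + 0.97·ex + 1.77·ey = (-0.5731,1.8433)

-0.57 1.84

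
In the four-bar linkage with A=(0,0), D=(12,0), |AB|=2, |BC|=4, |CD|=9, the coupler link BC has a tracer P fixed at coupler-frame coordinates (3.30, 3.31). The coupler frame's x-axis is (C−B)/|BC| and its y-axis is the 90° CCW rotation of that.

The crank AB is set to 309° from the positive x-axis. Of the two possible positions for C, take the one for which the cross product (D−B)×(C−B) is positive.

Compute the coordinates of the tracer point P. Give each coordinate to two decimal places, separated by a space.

A=(0,0), D=(12.00,0)
B = A + 2.00·(cos309°, sin309°) = (1.2586, -1.5543)
|BD| = 10.8532
circle(B,4.00) ∩ circle(D,9.00): a=2.4321, h=3.1757
  candidates: C₊=(3.2109,1.9369) cross=34.466; C₋=(4.1205,-4.3489) cross=-34.466
  mode + wants cross > 0 → take C=(3.2109,1.9369) (cross=34.466)
ex = (C−B)/|BC| = (0.4881,0.8728); ey = (-0.8728,0.4881)
P = B + 3.30·ex + 3.31·ey = (-0.0197,2.9415)

-0.02 2.94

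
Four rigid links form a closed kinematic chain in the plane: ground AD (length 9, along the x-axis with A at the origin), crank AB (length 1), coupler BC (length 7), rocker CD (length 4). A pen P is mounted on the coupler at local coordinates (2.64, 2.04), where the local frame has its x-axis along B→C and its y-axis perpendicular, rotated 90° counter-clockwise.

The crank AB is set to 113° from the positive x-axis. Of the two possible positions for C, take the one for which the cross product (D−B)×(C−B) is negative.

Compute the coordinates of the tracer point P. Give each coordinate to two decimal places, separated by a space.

2.90 1.48

A=(0,0), D=(9.00,0)
B = A + 1.00·(cos113°, sin113°) = (-0.3907, 0.9205)
|BD| = 9.4357
circle(B,7.00) ∩ circle(D,4.00): a=6.4665, h=2.6803
  candidates: C₊=(6.3064,2.9571) cross=25.290; C₋=(5.7835,-2.3778) cross=-25.290
  mode - wants cross < 0 → take C=(5.7835,-2.3778) (cross=-25.290)
ex = (C−B)/|BC| = (0.8820,-0.4712); ey = (0.4712,0.8820)
P = B + 2.64·ex + 2.04·ey = (2.8991,1.4759)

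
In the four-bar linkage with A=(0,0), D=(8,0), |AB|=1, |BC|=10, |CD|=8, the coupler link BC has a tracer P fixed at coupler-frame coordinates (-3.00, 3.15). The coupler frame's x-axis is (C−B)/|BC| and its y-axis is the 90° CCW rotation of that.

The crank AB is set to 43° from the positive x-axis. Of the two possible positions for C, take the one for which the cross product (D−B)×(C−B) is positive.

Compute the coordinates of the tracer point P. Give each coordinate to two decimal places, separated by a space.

-3.62 0.64

A=(0,0), D=(8.00,0)
B = A + 1.00·(cos43°, sin43°) = (0.7314, 0.6820)
|BD| = 7.3006
circle(B,10.00) ∩ circle(D,8.00): a=6.1158, h=7.9118
  candidates: C₊=(7.5596,7.9879) cross=57.761; C₋=(6.0814,-7.7665) cross=-57.761
  mode + wants cross > 0 → take C=(7.5596,7.9879) (cross=57.761)
ex = (C−B)/|BC| = (0.6828,0.7306); ey = (-0.7306,0.6828)
P = B + -3.00·ex + 3.15·ey = (-3.6185,0.6411)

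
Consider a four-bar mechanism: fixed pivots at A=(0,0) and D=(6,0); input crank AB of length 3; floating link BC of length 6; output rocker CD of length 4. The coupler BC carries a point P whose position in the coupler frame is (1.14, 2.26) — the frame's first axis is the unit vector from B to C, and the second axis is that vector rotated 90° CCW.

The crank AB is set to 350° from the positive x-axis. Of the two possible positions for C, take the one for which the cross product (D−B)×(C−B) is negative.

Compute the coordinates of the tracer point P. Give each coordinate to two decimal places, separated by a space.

5.01 0.96

A=(0,0), D=(6.00,0)
B = A + 3.00·(cos350°, sin350°) = (2.9544, -0.5209)
|BD| = 3.0898
circle(B,6.00) ∩ circle(D,4.00): a=4.7814, h=3.6247
  candidates: C₊=(7.0562,3.8580) cross=11.200; C₋=(8.2785,-3.2876) cross=-11.200
  mode - wants cross < 0 → take C=(8.2785,-3.2876) (cross=-11.200)
ex = (C−B)/|BC| = (0.8873,-0.4611); ey = (0.4611,0.8873)
P = B + 1.14·ex + 2.26·ey = (5.0081,0.9588)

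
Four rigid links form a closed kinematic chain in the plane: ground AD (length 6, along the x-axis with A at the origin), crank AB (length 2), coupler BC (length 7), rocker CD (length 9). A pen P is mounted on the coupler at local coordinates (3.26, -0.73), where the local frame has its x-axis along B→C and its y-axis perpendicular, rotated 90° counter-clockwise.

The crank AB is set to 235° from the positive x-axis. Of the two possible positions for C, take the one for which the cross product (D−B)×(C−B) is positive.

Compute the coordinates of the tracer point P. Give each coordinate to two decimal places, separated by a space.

A=(0,0), D=(6.00,0)
B = A + 2.00·(cos235°, sin235°) = (-1.1472, -1.6383)
|BD| = 7.3325
circle(B,7.00) ∩ circle(D,9.00): a=1.4842, h=6.8408
  candidates: C₊=(-1.2289,5.3612) cross=50.161; C₋=(1.8280,-7.9746) cross=-50.161
  mode + wants cross > 0 → take C=(-1.2289,5.3612) (cross=50.161)
ex = (C−B)/|BC| = (-0.0117,0.9999); ey = (-0.9999,-0.0117)
P = B + 3.26·ex + -0.73·ey = (-0.4553,1.6300)

-0.46 1.63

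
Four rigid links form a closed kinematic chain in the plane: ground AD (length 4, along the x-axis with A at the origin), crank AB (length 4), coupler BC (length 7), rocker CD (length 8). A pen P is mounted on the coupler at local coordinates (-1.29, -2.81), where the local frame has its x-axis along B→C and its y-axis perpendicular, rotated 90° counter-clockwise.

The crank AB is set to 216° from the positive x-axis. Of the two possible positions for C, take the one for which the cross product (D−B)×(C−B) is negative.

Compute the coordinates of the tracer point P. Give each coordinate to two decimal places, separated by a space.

A=(0,0), D=(4.00,0)
B = A + 4.00·(cos216°, sin216°) = (-3.2361, -2.3511)
|BD| = 7.6085
circle(B,7.00) ∩ circle(D,8.00): a=2.8185, h=6.4075
  candidates: C₊=(-2.5356,4.6137) cross=48.751; C₋=(1.4245,-7.5741) cross=-48.751
  mode - wants cross < 0 → take C=(1.4245,-7.5741) (cross=-48.751)
ex = (C−B)/|BC| = (0.6658,-0.7461); ey = (0.7461,0.6658)
P = B + -1.29·ex + -2.81·ey = (-6.1916,-3.2595)

-6.19 -3.26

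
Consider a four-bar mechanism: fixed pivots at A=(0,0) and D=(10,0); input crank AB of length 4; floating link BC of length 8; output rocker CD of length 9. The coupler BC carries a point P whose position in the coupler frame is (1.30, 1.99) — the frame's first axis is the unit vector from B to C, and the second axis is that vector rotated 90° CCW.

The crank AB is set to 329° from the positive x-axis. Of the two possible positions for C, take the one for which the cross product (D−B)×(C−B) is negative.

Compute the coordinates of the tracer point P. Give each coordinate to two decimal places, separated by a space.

A=(0,0), D=(10.00,0)
B = A + 4.00·(cos329°, sin329°) = (3.4287, -2.0602)
|BD| = 6.8867
circle(B,8.00) ∩ circle(D,9.00): a=2.2091, h=7.6889
  candidates: C₊=(3.2364,5.9375) cross=52.951; C₋=(7.8367,-8.7361) cross=-52.951
  mode - wants cross < 0 → take C=(7.8367,-8.7361) (cross=-52.951)
ex = (C−B)/|BC| = (0.5510,-0.8345); ey = (0.8345,0.5510)
P = B + 1.30·ex + 1.99·ey = (5.8056,-2.0485)

5.81 -2.05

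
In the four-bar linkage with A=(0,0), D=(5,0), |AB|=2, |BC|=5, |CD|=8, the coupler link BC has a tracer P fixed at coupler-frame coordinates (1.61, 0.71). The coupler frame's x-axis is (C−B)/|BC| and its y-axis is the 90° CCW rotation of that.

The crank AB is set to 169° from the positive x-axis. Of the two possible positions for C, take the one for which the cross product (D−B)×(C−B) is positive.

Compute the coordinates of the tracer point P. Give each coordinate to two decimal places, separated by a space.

A=(0,0), D=(5.00,0)
B = A + 2.00·(cos169°, sin169°) = (-1.9633, 0.3816)
|BD| = 6.9737
circle(B,5.00) ∩ circle(D,8.00): a=0.6906, h=4.9521
  candidates: C₊=(-1.0027,5.2885) cross=34.534; C₋=(-1.5446,-4.6008) cross=-34.534
  mode + wants cross > 0 → take C=(-1.0027,5.2885) (cross=34.534)
ex = (C−B)/|BC| = (0.1921,0.9814); ey = (-0.9814,0.1921)
P = B + 1.61·ex + 0.71·ey = (-2.3507,2.0980)

-2.35 2.10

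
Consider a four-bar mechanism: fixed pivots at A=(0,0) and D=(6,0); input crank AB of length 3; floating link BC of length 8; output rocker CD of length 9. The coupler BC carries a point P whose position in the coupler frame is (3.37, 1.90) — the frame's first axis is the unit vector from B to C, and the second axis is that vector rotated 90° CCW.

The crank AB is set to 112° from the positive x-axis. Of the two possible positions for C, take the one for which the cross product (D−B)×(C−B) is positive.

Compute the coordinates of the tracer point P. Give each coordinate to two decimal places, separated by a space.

A=(0,0), D=(6.00,0)
B = A + 3.00·(cos112°, sin112°) = (-1.1238, 2.7816)
|BD| = 7.6476
circle(B,8.00) ∩ circle(D,9.00): a=2.7123, h=7.5262
  candidates: C₊=(4.1401,8.8057) cross=57.557; C₋=(-1.3346,-5.2157) cross=-57.557
  mode + wants cross > 0 → take C=(4.1401,8.8057) (cross=57.557)
ex = (C−B)/|BC| = (0.6580,0.7530); ey = (-0.7530,0.6580)
P = B + 3.37·ex + 1.90·ey = (-0.3371,6.5694)

-0.34 6.57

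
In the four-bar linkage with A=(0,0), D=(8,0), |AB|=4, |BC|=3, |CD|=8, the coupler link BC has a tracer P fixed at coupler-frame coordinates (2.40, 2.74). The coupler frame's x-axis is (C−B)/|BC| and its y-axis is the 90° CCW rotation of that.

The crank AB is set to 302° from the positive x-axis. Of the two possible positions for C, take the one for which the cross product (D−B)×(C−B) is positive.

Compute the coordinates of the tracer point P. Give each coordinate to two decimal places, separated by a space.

-1.52 -3.48

A=(0,0), D=(8.00,0)
B = A + 4.00·(cos302°, sin302°) = (2.1197, -3.3922)
|BD| = 6.7886
circle(B,3.00) ∩ circle(D,8.00): a=-0.6566, h=2.9273
  candidates: C₊=(0.0882,-1.1847) cross=19.872; C₋=(3.0136,-6.2559) cross=-19.872
  mode + wants cross > 0 → take C=(0.0882,-1.1847) (cross=19.872)
ex = (C−B)/|BC| = (-0.6772,0.7358); ey = (-0.7358,-0.6772)
P = B + 2.40·ex + 2.74·ey = (-1.5217,-3.4816)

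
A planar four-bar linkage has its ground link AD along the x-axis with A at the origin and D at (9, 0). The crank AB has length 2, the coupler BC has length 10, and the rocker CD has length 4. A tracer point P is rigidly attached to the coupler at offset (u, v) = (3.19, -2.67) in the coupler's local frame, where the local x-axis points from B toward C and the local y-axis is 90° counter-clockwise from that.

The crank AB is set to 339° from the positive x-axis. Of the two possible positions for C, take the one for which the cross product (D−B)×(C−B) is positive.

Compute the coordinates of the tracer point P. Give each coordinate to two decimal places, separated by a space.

A=(0,0), D=(9.00,0)
B = A + 2.00·(cos339°, sin339°) = (1.8672, -0.7167)
|BD| = 7.1688
circle(B,10.00) ∩ circle(D,4.00): a=9.4431, h=3.2905
  candidates: C₊=(10.9340,3.5014) cross=23.589; C₋=(11.5920,-3.0466) cross=-23.589
  mode + wants cross > 0 → take C=(10.9340,3.5014) (cross=23.589)
ex = (C−B)/|BC| = (0.9067,0.4218); ey = (-0.4218,0.9067)
P = B + 3.19·ex + -2.67·ey = (5.8857,-1.7920)

5.89 -1.79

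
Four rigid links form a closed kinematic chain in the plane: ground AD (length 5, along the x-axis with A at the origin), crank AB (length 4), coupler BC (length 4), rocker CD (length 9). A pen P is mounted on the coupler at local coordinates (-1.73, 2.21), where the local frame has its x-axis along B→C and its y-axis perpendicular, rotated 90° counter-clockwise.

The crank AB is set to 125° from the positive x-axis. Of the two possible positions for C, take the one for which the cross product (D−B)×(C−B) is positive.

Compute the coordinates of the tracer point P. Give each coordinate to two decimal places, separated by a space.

A=(0,0), D=(5.00,0)
B = A + 4.00·(cos125°, sin125°) = (-2.2943, 3.2766)
|BD| = 7.9964
circle(B,4.00) ∩ circle(D,9.00): a=-0.0661, h=3.9995
  candidates: C₊=(-0.7158,6.9520) cross=31.981; C₋=(-3.9934,-0.3446) cross=-31.981
  mode + wants cross > 0 → take C=(-0.7158,6.9520) (cross=31.981)
ex = (C−B)/|BC| = (0.3946,0.9188); ey = (-0.9188,0.3946)
P = B + -1.73·ex + 2.21·ey = (-5.0077,2.5592)

-5.01 2.56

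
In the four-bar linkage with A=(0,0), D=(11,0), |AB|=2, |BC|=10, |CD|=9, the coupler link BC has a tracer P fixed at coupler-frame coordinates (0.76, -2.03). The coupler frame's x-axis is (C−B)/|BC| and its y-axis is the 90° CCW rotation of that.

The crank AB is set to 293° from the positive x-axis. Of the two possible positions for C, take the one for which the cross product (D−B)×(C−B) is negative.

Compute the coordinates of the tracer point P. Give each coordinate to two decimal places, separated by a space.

A=(0,0), D=(11.00,0)
B = A + 2.00·(cos293°, sin293°) = (0.7815, -1.8410)
|BD| = 10.3831
circle(B,10.00) ∩ circle(D,9.00): a=6.1065, h=7.9190
  candidates: C₊=(5.3871,7.0353) cross=82.224; C₋=(8.1953,-8.5518) cross=-82.224
  mode - wants cross < 0 → take C=(8.1953,-8.5518) (cross=-82.224)
ex = (C−B)/|BC| = (0.7414,-0.6711); ey = (0.6711,0.7414)
P = B + 0.76·ex + -2.03·ey = (-0.0174,-3.8560)

-0.02 -3.86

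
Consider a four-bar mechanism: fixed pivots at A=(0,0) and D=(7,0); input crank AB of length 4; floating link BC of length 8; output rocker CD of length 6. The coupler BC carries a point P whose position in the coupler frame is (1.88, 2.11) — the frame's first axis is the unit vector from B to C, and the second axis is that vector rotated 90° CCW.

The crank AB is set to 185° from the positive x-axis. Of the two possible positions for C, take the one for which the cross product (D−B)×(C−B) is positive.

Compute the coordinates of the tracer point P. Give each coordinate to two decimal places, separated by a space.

-3.61 2.45

A=(0,0), D=(7.00,0)
B = A + 4.00·(cos185°, sin185°) = (-3.9848, -0.3486)
|BD| = 10.9903
circle(B,8.00) ∩ circle(D,6.00): a=6.7690, h=4.2639
  candidates: C₊=(2.6456,4.1278) cross=46.861; C₋=(2.9161,-4.3956) cross=-46.861
  mode + wants cross > 0 → take C=(2.6456,4.1278) (cross=46.861)
ex = (C−B)/|BC| = (0.8288,0.5596); ey = (-0.5596,0.8288)
P = B + 1.88·ex + 2.11·ey = (-3.6073,2.4521)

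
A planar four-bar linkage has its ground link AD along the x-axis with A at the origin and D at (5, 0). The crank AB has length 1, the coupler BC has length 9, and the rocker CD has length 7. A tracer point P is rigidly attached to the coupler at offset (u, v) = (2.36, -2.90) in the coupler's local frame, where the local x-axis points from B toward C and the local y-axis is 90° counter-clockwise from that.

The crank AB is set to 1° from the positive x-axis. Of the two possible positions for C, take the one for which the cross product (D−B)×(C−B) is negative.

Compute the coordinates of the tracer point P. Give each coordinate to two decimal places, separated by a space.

0.40 -3.67

A=(0,0), D=(5.00,0)
B = A + 1.00·(cos1°, sin1°) = (0.9998, 0.0175)
|BD| = 4.0002
circle(B,9.00) ∩ circle(D,7.00): a=5.9999, h=6.7083
  candidates: C₊=(7.0290,6.6995) cross=26.834; C₋=(6.9704,-6.7169) cross=-26.834
  mode - wants cross < 0 → take C=(6.9704,-6.7169) (cross=-26.834)
ex = (C−B)/|BC| = (0.6634,-0.7483); ey = (0.7483,0.6634)
P = B + 2.36·ex + -2.90·ey = (0.3955,-3.6723)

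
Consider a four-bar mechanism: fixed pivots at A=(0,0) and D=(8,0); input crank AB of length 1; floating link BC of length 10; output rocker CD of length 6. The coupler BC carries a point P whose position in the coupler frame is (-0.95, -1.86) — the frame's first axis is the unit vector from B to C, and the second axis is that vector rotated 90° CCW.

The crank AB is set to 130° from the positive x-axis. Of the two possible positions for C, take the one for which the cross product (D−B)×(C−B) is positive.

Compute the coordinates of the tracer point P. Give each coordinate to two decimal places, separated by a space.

A=(0,0), D=(8.00,0)
B = A + 1.00·(cos130°, sin130°) = (-0.6428, 0.7660)
|BD| = 8.6767
circle(B,10.00) ∩ circle(D,6.00): a=8.0264, h=5.9647
  candidates: C₊=(7.8789,5.9988) cross=51.753; C₋=(6.8256,-5.8840) cross=-51.753
  mode + wants cross > 0 → take C=(7.8789,5.9988) (cross=51.753)
ex = (C−B)/|BC| = (0.8522,0.5233); ey = (-0.5233,0.8522)
P = B + -0.95·ex + -1.86·ey = (-0.4791,-1.3161)

-0.48 -1.32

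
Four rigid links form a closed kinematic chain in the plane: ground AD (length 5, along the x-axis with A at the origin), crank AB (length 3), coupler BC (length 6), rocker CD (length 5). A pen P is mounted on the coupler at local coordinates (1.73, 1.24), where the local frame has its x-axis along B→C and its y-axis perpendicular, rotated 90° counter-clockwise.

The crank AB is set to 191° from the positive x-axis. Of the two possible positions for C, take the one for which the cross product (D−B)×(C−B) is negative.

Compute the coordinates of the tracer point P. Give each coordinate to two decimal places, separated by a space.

A=(0,0), D=(5.00,0)
B = A + 3.00·(cos191°, sin191°) = (-2.9449, -0.5724)
|BD| = 7.9655
circle(B,6.00) ∩ circle(D,5.00): a=4.6732, h=3.7631
  candidates: C₊=(1.4458,3.5168) cross=29.975; C₋=(1.9867,-3.9900) cross=-29.975
  mode - wants cross < 0 → take C=(1.9867,-3.9900) (cross=-29.975)
ex = (C−B)/|BC| = (0.8219,-0.5696); ey = (0.5696,0.8219)
P = B + 1.73·ex + 1.24·ey = (-0.8167,-0.5386)

-0.82 -0.54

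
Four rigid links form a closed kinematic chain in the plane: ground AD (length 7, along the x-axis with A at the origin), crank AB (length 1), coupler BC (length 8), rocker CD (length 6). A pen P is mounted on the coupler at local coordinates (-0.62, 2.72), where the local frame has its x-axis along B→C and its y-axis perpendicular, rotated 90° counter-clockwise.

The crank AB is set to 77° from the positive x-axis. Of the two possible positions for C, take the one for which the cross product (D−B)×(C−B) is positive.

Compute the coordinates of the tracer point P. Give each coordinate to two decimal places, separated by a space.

-1.96 2.71

A=(0,0), D=(7.00,0)
B = A + 1.00·(cos77°, sin77°) = (0.2250, 0.9744)
|BD| = 6.8448
circle(B,8.00) ∩ circle(D,6.00): a=5.4677, h=5.8398
  candidates: C₊=(6.4683,5.9764) cross=39.972; C₋=(4.8057,-5.5844) cross=-39.972
  mode + wants cross > 0 → take C=(6.4683,5.9764) (cross=39.972)
ex = (C−B)/|BC| = (0.7804,0.6253); ey = (-0.6253,0.7804)
P = B + -0.62·ex + 2.72·ey = (-1.9596,2.7095)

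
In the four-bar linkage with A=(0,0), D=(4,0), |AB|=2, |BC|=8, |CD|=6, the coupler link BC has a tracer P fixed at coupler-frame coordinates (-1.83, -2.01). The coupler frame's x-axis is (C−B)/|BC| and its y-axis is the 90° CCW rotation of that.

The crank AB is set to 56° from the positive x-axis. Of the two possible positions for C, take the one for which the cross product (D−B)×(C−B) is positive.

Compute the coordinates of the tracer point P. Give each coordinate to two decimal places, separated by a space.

-0.22 -0.71

A=(0,0), D=(4.00,0)
B = A + 2.00·(cos56°, sin56°) = (1.1184, 1.6581)
|BD| = 3.3246
circle(B,8.00) ∩ circle(D,6.00): a=5.8733, h=5.4317
  candidates: C₊=(8.9181,3.4369) cross=18.058; C₋=(3.5002,-5.9791) cross=-18.058
  mode + wants cross > 0 → take C=(8.9181,3.4369) (cross=18.058)
ex = (C−B)/|BC| = (0.9750,0.2223); ey = (-0.2223,0.9750)
P = B + -1.83·ex + -2.01·ey = (-0.2189,-0.7085)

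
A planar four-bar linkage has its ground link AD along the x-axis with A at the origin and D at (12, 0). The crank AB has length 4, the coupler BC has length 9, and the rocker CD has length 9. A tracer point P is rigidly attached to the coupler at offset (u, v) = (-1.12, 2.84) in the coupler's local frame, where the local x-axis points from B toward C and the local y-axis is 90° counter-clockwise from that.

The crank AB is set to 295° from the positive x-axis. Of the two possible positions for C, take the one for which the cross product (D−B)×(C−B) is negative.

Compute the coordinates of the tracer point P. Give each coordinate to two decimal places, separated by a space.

A=(0,0), D=(12.00,0)
B = A + 4.00·(cos295°, sin295°) = (1.6905, -3.6252)
|BD| = 10.9283
circle(B,9.00) ∩ circle(D,9.00): a=5.4642, h=7.1514
  candidates: C₊=(4.4729,4.9339) cross=78.153; C₋=(9.2176,-8.5591) cross=-78.153
  mode - wants cross < 0 → take C=(9.2176,-8.5591) (cross=-78.153)
ex = (C−B)/|BC| = (0.8363,-0.5482); ey = (0.5482,0.8363)
P = B + -1.12·ex + 2.84·ey = (2.3107,-0.6360)

2.31 -0.64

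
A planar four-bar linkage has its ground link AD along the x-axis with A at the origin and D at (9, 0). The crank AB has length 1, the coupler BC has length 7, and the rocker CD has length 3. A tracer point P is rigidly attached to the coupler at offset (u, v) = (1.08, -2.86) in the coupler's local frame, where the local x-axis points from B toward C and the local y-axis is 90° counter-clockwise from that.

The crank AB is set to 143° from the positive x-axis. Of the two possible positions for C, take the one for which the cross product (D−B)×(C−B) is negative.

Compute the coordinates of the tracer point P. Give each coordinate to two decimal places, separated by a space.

-0.27 -2.41

A=(0,0), D=(9.00,0)
B = A + 1.00·(cos143°, sin143°) = (-0.7986, 0.6018)
|BD| = 9.8171
circle(B,7.00) ∩ circle(D,3.00): a=6.9458, h=0.8693
  candidates: C₊=(6.1874,1.0437) cross=8.534; C₋=(6.0808,-0.6917) cross=-8.534
  mode - wants cross < 0 → take C=(6.0808,-0.6917) (cross=-8.534)
ex = (C−B)/|BC| = (0.9828,-0.1848); ey = (0.1848,0.9828)
P = B + 1.08·ex + -2.86·ey = (-0.2657,-2.4085)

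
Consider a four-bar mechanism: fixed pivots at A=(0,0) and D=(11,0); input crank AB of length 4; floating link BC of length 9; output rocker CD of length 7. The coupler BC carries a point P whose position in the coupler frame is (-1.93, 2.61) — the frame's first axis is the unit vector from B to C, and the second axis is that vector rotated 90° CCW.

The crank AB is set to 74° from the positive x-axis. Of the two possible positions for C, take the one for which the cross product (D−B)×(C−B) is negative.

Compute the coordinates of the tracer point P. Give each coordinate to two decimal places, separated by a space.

2.50 6.77

A=(0,0), D=(11.00,0)
B = A + 4.00·(cos74°, sin74°) = (1.1025, 3.8450)
|BD| = 10.6181
circle(B,9.00) ∩ circle(D,7.00): a=6.8159, h=5.8774
  candidates: C₊=(9.5842,6.8553) cross=62.406; C₋=(5.3275,-4.1016) cross=-62.406
  mode - wants cross < 0 → take C=(5.3275,-4.1016) (cross=-62.406)
ex = (C−B)/|BC| = (0.4694,-0.8830); ey = (0.8830,0.4694)
P = B + -1.93·ex + 2.61·ey = (2.5011,6.7744)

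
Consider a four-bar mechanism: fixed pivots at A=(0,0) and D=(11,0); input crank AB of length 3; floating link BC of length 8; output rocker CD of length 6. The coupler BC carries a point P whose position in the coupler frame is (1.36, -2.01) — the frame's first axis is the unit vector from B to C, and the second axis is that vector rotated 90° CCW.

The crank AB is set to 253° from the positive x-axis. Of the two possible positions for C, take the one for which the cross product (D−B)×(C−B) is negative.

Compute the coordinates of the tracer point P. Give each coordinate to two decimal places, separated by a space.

0.06 -5.11

A=(0,0), D=(11.00,0)
B = A + 3.00·(cos253°, sin253°) = (-0.8771, -2.8689)
|BD| = 12.2187
circle(B,8.00) ∩ circle(D,6.00): a=7.2551, h=3.3709
  candidates: C₊=(5.3837,2.1112) cross=41.188; C₋=(6.9667,-4.4421) cross=-41.188
  mode - wants cross < 0 → take C=(6.9667,-4.4421) (cross=-41.188)
ex = (C−B)/|BC| = (0.9805,-0.1966); ey = (0.1966,0.9805)
P = B + 1.36·ex + -2.01·ey = (0.0611,-5.1071)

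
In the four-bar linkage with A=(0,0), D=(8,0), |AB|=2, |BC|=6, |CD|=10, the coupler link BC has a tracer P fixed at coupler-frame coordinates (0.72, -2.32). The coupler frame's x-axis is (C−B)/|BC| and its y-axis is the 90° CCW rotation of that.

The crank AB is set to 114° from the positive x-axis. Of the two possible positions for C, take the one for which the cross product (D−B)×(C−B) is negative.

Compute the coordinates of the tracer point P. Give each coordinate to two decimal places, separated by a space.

-3.16 1.22

A=(0,0), D=(8.00,0)
B = A + 2.00·(cos114°, sin114°) = (-0.8135, 1.8271)
|BD| = 9.0009
circle(B,6.00) ∩ circle(D,10.00): a=0.9452, h=5.9251
  candidates: C₊=(1.3148,7.4369) cross=53.331; C₋=(-1.0907,-4.1665) cross=-53.331
  mode - wants cross < 0 → take C=(-1.0907,-4.1665) (cross=-53.331)
ex = (C−B)/|BC| = (-0.0462,-0.9989); ey = (0.9989,-0.0462)
P = B + 0.72·ex + -2.32·ey = (-3.1643,1.2150)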